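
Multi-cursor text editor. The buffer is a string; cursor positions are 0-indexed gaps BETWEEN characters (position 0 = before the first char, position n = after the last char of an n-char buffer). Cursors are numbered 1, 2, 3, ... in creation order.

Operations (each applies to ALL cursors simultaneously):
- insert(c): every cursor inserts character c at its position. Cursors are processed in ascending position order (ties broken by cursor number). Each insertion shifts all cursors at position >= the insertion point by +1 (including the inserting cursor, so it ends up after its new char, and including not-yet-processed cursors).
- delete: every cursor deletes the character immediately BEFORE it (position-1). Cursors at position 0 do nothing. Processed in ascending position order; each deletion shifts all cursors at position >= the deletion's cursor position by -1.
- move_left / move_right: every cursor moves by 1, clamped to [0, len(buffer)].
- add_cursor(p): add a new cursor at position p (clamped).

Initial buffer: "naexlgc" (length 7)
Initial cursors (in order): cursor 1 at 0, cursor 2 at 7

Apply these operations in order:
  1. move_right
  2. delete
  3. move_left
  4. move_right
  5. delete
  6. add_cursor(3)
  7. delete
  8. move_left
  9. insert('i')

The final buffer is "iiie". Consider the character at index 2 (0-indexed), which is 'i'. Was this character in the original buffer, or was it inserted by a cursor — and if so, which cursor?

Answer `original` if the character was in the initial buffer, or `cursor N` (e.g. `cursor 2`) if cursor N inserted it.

After op 1 (move_right): buffer="naexlgc" (len 7), cursors c1@1 c2@7, authorship .......
After op 2 (delete): buffer="aexlg" (len 5), cursors c1@0 c2@5, authorship .....
After op 3 (move_left): buffer="aexlg" (len 5), cursors c1@0 c2@4, authorship .....
After op 4 (move_right): buffer="aexlg" (len 5), cursors c1@1 c2@5, authorship .....
After op 5 (delete): buffer="exl" (len 3), cursors c1@0 c2@3, authorship ...
After op 6 (add_cursor(3)): buffer="exl" (len 3), cursors c1@0 c2@3 c3@3, authorship ...
After op 7 (delete): buffer="e" (len 1), cursors c1@0 c2@1 c3@1, authorship .
After op 8 (move_left): buffer="e" (len 1), cursors c1@0 c2@0 c3@0, authorship .
After op 9 (insert('i')): buffer="iiie" (len 4), cursors c1@3 c2@3 c3@3, authorship 123.
Authorship (.=original, N=cursor N): 1 2 3 .
Index 2: author = 3

Answer: cursor 3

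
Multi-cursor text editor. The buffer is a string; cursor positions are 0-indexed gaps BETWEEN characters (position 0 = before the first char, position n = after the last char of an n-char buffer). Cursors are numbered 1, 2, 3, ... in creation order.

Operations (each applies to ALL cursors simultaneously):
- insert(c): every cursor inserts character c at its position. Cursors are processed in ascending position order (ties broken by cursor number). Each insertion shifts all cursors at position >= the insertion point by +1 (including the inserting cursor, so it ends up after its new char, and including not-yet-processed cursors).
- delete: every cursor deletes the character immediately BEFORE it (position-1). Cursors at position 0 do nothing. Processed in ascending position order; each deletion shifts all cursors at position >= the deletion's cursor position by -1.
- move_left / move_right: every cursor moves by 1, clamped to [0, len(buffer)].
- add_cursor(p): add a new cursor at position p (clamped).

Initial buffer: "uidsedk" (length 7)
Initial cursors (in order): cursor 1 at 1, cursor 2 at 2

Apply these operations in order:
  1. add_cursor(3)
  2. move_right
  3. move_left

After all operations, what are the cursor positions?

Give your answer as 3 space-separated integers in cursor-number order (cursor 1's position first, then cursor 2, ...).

After op 1 (add_cursor(3)): buffer="uidsedk" (len 7), cursors c1@1 c2@2 c3@3, authorship .......
After op 2 (move_right): buffer="uidsedk" (len 7), cursors c1@2 c2@3 c3@4, authorship .......
After op 3 (move_left): buffer="uidsedk" (len 7), cursors c1@1 c2@2 c3@3, authorship .......

Answer: 1 2 3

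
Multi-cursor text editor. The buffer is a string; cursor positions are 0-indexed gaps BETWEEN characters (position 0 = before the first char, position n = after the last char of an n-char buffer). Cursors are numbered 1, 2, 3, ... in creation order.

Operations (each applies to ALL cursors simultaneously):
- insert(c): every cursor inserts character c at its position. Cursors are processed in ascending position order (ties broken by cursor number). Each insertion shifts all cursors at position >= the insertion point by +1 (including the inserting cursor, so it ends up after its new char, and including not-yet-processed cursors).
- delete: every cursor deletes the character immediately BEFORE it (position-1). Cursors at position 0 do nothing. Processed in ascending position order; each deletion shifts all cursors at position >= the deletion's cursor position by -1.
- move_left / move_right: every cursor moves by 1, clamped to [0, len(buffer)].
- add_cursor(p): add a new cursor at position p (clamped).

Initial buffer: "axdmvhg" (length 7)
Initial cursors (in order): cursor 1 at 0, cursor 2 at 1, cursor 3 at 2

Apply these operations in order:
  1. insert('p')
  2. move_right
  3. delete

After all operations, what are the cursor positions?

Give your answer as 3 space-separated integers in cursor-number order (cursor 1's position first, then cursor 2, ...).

Answer: 1 2 3

Derivation:
After op 1 (insert('p')): buffer="papxpdmvhg" (len 10), cursors c1@1 c2@3 c3@5, authorship 1.2.3.....
After op 2 (move_right): buffer="papxpdmvhg" (len 10), cursors c1@2 c2@4 c3@6, authorship 1.2.3.....
After op 3 (delete): buffer="pppmvhg" (len 7), cursors c1@1 c2@2 c3@3, authorship 123....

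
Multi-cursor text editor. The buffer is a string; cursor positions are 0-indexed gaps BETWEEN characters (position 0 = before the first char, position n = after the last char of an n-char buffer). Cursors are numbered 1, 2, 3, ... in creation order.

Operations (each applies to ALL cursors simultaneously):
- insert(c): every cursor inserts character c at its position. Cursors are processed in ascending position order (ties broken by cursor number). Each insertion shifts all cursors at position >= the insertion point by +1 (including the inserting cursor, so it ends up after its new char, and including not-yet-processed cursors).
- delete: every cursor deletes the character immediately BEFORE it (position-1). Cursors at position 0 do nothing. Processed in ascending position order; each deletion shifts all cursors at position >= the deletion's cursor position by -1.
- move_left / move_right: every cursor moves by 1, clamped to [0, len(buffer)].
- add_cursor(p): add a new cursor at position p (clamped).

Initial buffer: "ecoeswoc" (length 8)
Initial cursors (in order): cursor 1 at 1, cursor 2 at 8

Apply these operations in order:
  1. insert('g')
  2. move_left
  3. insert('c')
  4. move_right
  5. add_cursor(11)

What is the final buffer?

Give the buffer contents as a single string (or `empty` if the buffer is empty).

After op 1 (insert('g')): buffer="egcoeswocg" (len 10), cursors c1@2 c2@10, authorship .1.......2
After op 2 (move_left): buffer="egcoeswocg" (len 10), cursors c1@1 c2@9, authorship .1.......2
After op 3 (insert('c')): buffer="ecgcoeswoccg" (len 12), cursors c1@2 c2@11, authorship .11.......22
After op 4 (move_right): buffer="ecgcoeswoccg" (len 12), cursors c1@3 c2@12, authorship .11.......22
After op 5 (add_cursor(11)): buffer="ecgcoeswoccg" (len 12), cursors c1@3 c3@11 c2@12, authorship .11.......22

Answer: ecgcoeswoccg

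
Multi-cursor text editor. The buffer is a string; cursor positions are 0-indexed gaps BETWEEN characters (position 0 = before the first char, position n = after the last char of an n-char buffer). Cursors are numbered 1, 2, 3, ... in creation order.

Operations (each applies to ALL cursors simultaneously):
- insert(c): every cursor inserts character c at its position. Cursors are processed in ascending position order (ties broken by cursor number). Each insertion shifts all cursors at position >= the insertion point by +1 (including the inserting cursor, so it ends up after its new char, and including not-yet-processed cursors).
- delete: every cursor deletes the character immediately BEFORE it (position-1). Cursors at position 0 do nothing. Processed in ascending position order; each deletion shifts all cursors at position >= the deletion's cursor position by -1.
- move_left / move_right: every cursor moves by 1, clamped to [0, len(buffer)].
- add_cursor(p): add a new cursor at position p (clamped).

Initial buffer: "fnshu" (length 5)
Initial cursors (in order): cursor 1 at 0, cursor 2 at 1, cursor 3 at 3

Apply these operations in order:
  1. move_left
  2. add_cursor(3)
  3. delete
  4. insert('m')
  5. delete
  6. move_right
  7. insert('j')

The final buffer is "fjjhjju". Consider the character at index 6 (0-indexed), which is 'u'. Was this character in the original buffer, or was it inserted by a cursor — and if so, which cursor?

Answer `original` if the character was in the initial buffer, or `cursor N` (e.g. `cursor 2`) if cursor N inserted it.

Answer: original

Derivation:
After op 1 (move_left): buffer="fnshu" (len 5), cursors c1@0 c2@0 c3@2, authorship .....
After op 2 (add_cursor(3)): buffer="fnshu" (len 5), cursors c1@0 c2@0 c3@2 c4@3, authorship .....
After op 3 (delete): buffer="fhu" (len 3), cursors c1@0 c2@0 c3@1 c4@1, authorship ...
After op 4 (insert('m')): buffer="mmfmmhu" (len 7), cursors c1@2 c2@2 c3@5 c4@5, authorship 12.34..
After op 5 (delete): buffer="fhu" (len 3), cursors c1@0 c2@0 c3@1 c4@1, authorship ...
After op 6 (move_right): buffer="fhu" (len 3), cursors c1@1 c2@1 c3@2 c4@2, authorship ...
After op 7 (insert('j')): buffer="fjjhjju" (len 7), cursors c1@3 c2@3 c3@6 c4@6, authorship .12.34.
Authorship (.=original, N=cursor N): . 1 2 . 3 4 .
Index 6: author = original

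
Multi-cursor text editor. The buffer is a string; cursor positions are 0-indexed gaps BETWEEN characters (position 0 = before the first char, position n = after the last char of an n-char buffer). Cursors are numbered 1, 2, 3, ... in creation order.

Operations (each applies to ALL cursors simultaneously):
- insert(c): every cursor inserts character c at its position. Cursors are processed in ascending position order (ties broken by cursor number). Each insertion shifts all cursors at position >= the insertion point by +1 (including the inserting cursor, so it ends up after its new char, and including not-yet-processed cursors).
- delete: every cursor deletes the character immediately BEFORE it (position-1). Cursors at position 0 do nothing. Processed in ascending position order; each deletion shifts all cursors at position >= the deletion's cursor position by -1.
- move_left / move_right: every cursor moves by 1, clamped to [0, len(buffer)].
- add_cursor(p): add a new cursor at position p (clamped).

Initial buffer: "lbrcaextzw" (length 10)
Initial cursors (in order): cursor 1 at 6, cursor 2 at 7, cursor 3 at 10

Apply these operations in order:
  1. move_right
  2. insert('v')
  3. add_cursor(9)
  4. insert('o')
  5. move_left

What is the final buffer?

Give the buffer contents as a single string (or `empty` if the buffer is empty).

After op 1 (move_right): buffer="lbrcaextzw" (len 10), cursors c1@7 c2@8 c3@10, authorship ..........
After op 2 (insert('v')): buffer="lbrcaexvtvzwv" (len 13), cursors c1@8 c2@10 c3@13, authorship .......1.2..3
After op 3 (add_cursor(9)): buffer="lbrcaexvtvzwv" (len 13), cursors c1@8 c4@9 c2@10 c3@13, authorship .......1.2..3
After op 4 (insert('o')): buffer="lbrcaexvotovozwvo" (len 17), cursors c1@9 c4@11 c2@13 c3@17, authorship .......11.422..33
After op 5 (move_left): buffer="lbrcaexvotovozwvo" (len 17), cursors c1@8 c4@10 c2@12 c3@16, authorship .......11.422..33

Answer: lbrcaexvotovozwvo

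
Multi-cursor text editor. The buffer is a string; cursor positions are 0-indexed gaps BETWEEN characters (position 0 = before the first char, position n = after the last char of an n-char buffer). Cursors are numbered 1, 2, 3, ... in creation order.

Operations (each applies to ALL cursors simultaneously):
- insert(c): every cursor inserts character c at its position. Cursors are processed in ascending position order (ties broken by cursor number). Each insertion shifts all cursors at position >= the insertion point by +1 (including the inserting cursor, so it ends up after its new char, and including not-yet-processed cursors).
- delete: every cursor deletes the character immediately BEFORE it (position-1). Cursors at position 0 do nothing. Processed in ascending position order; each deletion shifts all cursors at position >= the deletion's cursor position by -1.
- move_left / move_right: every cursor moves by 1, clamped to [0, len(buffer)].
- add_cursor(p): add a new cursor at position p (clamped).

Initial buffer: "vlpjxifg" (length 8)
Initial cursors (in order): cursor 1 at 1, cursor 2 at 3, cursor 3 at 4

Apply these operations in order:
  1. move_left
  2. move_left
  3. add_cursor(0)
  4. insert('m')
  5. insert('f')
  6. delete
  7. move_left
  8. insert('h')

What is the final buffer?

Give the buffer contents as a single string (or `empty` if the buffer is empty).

Answer: mhhmvhmlhmpjxifg

Derivation:
After op 1 (move_left): buffer="vlpjxifg" (len 8), cursors c1@0 c2@2 c3@3, authorship ........
After op 2 (move_left): buffer="vlpjxifg" (len 8), cursors c1@0 c2@1 c3@2, authorship ........
After op 3 (add_cursor(0)): buffer="vlpjxifg" (len 8), cursors c1@0 c4@0 c2@1 c3@2, authorship ........
After op 4 (insert('m')): buffer="mmvmlmpjxifg" (len 12), cursors c1@2 c4@2 c2@4 c3@6, authorship 14.2.3......
After op 5 (insert('f')): buffer="mmffvmflmfpjxifg" (len 16), cursors c1@4 c4@4 c2@7 c3@10, authorship 1414.22.33......
After op 6 (delete): buffer="mmvmlmpjxifg" (len 12), cursors c1@2 c4@2 c2@4 c3@6, authorship 14.2.3......
After op 7 (move_left): buffer="mmvmlmpjxifg" (len 12), cursors c1@1 c4@1 c2@3 c3@5, authorship 14.2.3......
After op 8 (insert('h')): buffer="mhhmvhmlhmpjxifg" (len 16), cursors c1@3 c4@3 c2@6 c3@9, authorship 1144.22.33......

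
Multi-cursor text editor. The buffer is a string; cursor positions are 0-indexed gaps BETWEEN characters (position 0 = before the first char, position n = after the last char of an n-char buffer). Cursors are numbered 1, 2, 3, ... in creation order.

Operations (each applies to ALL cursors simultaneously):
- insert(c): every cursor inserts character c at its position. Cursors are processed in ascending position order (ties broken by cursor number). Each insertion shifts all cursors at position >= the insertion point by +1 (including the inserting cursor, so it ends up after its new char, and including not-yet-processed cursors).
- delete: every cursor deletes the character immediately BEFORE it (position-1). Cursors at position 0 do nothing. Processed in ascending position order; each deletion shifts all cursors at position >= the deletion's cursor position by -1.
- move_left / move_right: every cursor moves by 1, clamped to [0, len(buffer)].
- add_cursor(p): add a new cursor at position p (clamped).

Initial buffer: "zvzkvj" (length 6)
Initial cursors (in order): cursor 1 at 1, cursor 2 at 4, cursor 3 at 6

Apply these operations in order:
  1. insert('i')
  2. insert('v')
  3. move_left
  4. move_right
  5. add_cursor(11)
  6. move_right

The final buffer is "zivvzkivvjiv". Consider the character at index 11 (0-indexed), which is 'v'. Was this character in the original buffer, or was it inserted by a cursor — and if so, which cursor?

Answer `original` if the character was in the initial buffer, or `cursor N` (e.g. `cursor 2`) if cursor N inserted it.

Answer: cursor 3

Derivation:
After op 1 (insert('i')): buffer="zivzkivji" (len 9), cursors c1@2 c2@6 c3@9, authorship .1...2..3
After op 2 (insert('v')): buffer="zivvzkivvjiv" (len 12), cursors c1@3 c2@8 c3@12, authorship .11...22..33
After op 3 (move_left): buffer="zivvzkivvjiv" (len 12), cursors c1@2 c2@7 c3@11, authorship .11...22..33
After op 4 (move_right): buffer="zivvzkivvjiv" (len 12), cursors c1@3 c2@8 c3@12, authorship .11...22..33
After op 5 (add_cursor(11)): buffer="zivvzkivvjiv" (len 12), cursors c1@3 c2@8 c4@11 c3@12, authorship .11...22..33
After op 6 (move_right): buffer="zivvzkivvjiv" (len 12), cursors c1@4 c2@9 c3@12 c4@12, authorship .11...22..33
Authorship (.=original, N=cursor N): . 1 1 . . . 2 2 . . 3 3
Index 11: author = 3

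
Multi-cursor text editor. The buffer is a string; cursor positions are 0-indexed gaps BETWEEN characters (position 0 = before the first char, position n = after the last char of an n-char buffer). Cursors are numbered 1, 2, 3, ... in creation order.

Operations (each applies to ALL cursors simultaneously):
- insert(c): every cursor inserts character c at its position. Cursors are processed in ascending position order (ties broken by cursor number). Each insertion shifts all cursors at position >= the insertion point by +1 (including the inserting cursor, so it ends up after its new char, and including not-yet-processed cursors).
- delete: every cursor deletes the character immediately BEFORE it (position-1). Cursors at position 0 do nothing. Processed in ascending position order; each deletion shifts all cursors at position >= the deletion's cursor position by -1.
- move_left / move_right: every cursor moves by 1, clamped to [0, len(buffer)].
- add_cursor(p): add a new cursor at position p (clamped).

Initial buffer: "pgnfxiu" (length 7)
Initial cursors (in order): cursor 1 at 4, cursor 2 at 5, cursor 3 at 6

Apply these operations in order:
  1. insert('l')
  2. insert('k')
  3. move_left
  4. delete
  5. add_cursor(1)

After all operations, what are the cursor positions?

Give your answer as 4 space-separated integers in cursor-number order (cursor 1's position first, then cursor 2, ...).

Answer: 4 6 8 1

Derivation:
After op 1 (insert('l')): buffer="pgnflxlilu" (len 10), cursors c1@5 c2@7 c3@9, authorship ....1.2.3.
After op 2 (insert('k')): buffer="pgnflkxlkilku" (len 13), cursors c1@6 c2@9 c3@12, authorship ....11.22.33.
After op 3 (move_left): buffer="pgnflkxlkilku" (len 13), cursors c1@5 c2@8 c3@11, authorship ....11.22.33.
After op 4 (delete): buffer="pgnfkxkiku" (len 10), cursors c1@4 c2@6 c3@8, authorship ....1.2.3.
After op 5 (add_cursor(1)): buffer="pgnfkxkiku" (len 10), cursors c4@1 c1@4 c2@6 c3@8, authorship ....1.2.3.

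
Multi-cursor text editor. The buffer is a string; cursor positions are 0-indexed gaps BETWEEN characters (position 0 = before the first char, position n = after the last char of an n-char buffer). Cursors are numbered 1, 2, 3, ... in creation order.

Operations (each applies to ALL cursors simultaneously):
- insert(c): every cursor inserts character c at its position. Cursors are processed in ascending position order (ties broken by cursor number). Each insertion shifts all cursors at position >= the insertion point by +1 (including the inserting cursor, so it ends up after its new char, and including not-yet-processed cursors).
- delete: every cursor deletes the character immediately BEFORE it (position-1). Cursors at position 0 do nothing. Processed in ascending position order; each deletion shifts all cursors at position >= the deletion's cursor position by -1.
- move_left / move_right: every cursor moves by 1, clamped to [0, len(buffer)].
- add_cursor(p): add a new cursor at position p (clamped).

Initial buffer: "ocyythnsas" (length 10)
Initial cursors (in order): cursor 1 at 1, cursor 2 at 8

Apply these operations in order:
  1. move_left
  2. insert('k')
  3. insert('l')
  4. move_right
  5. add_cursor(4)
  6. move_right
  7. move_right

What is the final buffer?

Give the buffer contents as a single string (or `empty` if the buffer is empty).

After op 1 (move_left): buffer="ocyythnsas" (len 10), cursors c1@0 c2@7, authorship ..........
After op 2 (insert('k')): buffer="kocyythnksas" (len 12), cursors c1@1 c2@9, authorship 1.......2...
After op 3 (insert('l')): buffer="klocyythnklsas" (len 14), cursors c1@2 c2@11, authorship 11.......22...
After op 4 (move_right): buffer="klocyythnklsas" (len 14), cursors c1@3 c2@12, authorship 11.......22...
After op 5 (add_cursor(4)): buffer="klocyythnklsas" (len 14), cursors c1@3 c3@4 c2@12, authorship 11.......22...
After op 6 (move_right): buffer="klocyythnklsas" (len 14), cursors c1@4 c3@5 c2@13, authorship 11.......22...
After op 7 (move_right): buffer="klocyythnklsas" (len 14), cursors c1@5 c3@6 c2@14, authorship 11.......22...

Answer: klocyythnklsas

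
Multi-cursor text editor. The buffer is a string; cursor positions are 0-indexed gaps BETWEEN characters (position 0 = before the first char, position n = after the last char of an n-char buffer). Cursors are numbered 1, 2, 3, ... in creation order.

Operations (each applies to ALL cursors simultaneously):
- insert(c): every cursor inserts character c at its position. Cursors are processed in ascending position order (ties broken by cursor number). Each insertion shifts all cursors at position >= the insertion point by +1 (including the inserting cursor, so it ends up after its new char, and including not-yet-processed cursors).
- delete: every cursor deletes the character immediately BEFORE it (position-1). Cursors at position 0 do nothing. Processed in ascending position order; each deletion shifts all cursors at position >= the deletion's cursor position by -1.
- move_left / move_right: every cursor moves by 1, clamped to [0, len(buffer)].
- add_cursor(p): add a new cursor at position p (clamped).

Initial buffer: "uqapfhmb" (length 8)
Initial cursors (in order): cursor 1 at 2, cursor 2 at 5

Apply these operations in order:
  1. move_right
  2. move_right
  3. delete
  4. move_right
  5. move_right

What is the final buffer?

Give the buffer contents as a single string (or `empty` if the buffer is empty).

After op 1 (move_right): buffer="uqapfhmb" (len 8), cursors c1@3 c2@6, authorship ........
After op 2 (move_right): buffer="uqapfhmb" (len 8), cursors c1@4 c2@7, authorship ........
After op 3 (delete): buffer="uqafhb" (len 6), cursors c1@3 c2@5, authorship ......
After op 4 (move_right): buffer="uqafhb" (len 6), cursors c1@4 c2@6, authorship ......
After op 5 (move_right): buffer="uqafhb" (len 6), cursors c1@5 c2@6, authorship ......

Answer: uqafhb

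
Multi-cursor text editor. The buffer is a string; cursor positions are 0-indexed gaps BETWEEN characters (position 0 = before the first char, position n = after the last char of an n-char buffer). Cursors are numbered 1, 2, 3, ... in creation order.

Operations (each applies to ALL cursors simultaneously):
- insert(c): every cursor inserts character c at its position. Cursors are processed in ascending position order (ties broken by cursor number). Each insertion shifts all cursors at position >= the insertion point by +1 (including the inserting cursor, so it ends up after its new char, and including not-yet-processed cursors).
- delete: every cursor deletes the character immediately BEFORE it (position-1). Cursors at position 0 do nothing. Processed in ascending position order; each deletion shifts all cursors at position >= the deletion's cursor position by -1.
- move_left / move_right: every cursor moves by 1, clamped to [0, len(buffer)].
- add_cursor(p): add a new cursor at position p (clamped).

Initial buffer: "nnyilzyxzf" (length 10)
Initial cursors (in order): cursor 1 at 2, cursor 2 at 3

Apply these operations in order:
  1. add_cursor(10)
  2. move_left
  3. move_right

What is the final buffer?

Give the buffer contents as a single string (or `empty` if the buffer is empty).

Answer: nnyilzyxzf

Derivation:
After op 1 (add_cursor(10)): buffer="nnyilzyxzf" (len 10), cursors c1@2 c2@3 c3@10, authorship ..........
After op 2 (move_left): buffer="nnyilzyxzf" (len 10), cursors c1@1 c2@2 c3@9, authorship ..........
After op 3 (move_right): buffer="nnyilzyxzf" (len 10), cursors c1@2 c2@3 c3@10, authorship ..........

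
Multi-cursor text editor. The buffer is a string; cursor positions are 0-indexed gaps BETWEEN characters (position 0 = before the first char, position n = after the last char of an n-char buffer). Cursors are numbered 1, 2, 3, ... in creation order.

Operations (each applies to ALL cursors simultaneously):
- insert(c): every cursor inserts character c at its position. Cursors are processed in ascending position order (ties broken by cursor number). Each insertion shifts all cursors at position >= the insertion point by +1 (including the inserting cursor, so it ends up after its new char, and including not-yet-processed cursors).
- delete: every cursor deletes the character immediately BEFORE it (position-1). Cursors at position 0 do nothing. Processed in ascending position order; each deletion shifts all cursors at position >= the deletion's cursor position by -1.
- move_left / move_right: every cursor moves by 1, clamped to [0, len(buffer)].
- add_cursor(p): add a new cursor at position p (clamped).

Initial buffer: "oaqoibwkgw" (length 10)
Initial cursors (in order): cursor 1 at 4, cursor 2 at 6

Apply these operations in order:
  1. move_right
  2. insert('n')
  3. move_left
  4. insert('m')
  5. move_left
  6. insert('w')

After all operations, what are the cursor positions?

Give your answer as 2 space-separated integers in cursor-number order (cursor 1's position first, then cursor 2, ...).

Answer: 6 11

Derivation:
After op 1 (move_right): buffer="oaqoibwkgw" (len 10), cursors c1@5 c2@7, authorship ..........
After op 2 (insert('n')): buffer="oaqoinbwnkgw" (len 12), cursors c1@6 c2@9, authorship .....1..2...
After op 3 (move_left): buffer="oaqoinbwnkgw" (len 12), cursors c1@5 c2@8, authorship .....1..2...
After op 4 (insert('m')): buffer="oaqoimnbwmnkgw" (len 14), cursors c1@6 c2@10, authorship .....11..22...
After op 5 (move_left): buffer="oaqoimnbwmnkgw" (len 14), cursors c1@5 c2@9, authorship .....11..22...
After op 6 (insert('w')): buffer="oaqoiwmnbwwmnkgw" (len 16), cursors c1@6 c2@11, authorship .....111..222...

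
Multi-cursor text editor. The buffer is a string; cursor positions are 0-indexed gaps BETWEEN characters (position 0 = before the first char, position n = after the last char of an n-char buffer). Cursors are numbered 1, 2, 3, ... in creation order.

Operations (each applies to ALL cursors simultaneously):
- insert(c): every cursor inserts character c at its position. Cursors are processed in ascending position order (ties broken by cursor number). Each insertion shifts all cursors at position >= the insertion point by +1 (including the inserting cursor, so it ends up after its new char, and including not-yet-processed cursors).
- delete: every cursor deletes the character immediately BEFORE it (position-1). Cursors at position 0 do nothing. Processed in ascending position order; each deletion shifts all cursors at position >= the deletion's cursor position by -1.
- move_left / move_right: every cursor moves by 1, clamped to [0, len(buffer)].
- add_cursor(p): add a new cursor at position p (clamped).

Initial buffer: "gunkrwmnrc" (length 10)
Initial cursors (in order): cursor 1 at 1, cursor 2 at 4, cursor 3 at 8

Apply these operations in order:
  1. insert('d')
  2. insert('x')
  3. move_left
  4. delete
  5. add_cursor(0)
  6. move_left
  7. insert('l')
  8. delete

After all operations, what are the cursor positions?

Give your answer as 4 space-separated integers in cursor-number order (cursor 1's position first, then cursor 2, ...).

Answer: 0 4 9 0

Derivation:
After op 1 (insert('d')): buffer="gdunkdrwmndrc" (len 13), cursors c1@2 c2@6 c3@11, authorship .1...2....3..
After op 2 (insert('x')): buffer="gdxunkdxrwmndxrc" (len 16), cursors c1@3 c2@8 c3@14, authorship .11...22....33..
After op 3 (move_left): buffer="gdxunkdxrwmndxrc" (len 16), cursors c1@2 c2@7 c3@13, authorship .11...22....33..
After op 4 (delete): buffer="gxunkxrwmnxrc" (len 13), cursors c1@1 c2@5 c3@10, authorship .1...2....3..
After op 5 (add_cursor(0)): buffer="gxunkxrwmnxrc" (len 13), cursors c4@0 c1@1 c2@5 c3@10, authorship .1...2....3..
After op 6 (move_left): buffer="gxunkxrwmnxrc" (len 13), cursors c1@0 c4@0 c2@4 c3@9, authorship .1...2....3..
After op 7 (insert('l')): buffer="llgxunlkxrwmlnxrc" (len 17), cursors c1@2 c4@2 c2@7 c3@13, authorship 14.1..2.2...3.3..
After op 8 (delete): buffer="gxunkxrwmnxrc" (len 13), cursors c1@0 c4@0 c2@4 c3@9, authorship .1...2....3..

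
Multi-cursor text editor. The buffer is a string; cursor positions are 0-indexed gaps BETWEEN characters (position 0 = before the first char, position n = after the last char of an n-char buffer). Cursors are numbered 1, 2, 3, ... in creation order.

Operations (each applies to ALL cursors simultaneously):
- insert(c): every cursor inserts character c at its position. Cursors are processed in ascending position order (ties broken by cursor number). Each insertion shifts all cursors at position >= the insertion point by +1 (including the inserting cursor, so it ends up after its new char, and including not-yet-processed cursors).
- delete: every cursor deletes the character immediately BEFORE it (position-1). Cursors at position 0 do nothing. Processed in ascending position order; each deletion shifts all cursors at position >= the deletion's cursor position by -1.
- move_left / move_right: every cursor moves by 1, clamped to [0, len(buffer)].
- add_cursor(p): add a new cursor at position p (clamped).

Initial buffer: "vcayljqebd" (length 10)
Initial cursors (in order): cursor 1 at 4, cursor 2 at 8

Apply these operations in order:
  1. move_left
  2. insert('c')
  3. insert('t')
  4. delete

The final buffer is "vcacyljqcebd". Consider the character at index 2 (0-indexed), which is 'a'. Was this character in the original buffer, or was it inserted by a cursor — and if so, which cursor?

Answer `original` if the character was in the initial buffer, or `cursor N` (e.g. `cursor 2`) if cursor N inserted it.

After op 1 (move_left): buffer="vcayljqebd" (len 10), cursors c1@3 c2@7, authorship ..........
After op 2 (insert('c')): buffer="vcacyljqcebd" (len 12), cursors c1@4 c2@9, authorship ...1....2...
After op 3 (insert('t')): buffer="vcactyljqctebd" (len 14), cursors c1@5 c2@11, authorship ...11....22...
After op 4 (delete): buffer="vcacyljqcebd" (len 12), cursors c1@4 c2@9, authorship ...1....2...
Authorship (.=original, N=cursor N): . . . 1 . . . . 2 . . .
Index 2: author = original

Answer: original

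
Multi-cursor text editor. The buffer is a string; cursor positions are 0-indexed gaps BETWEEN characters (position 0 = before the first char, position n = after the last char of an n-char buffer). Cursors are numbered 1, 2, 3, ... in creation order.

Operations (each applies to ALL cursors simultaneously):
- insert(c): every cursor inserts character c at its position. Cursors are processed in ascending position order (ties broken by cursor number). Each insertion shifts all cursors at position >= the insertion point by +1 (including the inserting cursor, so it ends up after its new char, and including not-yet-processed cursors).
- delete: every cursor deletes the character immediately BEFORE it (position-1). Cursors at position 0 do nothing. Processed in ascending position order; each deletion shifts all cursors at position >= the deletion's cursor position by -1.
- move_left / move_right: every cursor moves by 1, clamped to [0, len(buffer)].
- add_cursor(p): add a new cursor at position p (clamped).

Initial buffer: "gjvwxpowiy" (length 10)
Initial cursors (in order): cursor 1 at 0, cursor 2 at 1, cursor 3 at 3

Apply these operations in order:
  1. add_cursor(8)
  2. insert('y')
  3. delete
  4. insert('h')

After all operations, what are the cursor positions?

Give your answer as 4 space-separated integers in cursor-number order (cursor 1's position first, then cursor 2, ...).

After op 1 (add_cursor(8)): buffer="gjvwxpowiy" (len 10), cursors c1@0 c2@1 c3@3 c4@8, authorship ..........
After op 2 (insert('y')): buffer="ygyjvywxpowyiy" (len 14), cursors c1@1 c2@3 c3@6 c4@12, authorship 1.2..3.....4..
After op 3 (delete): buffer="gjvwxpowiy" (len 10), cursors c1@0 c2@1 c3@3 c4@8, authorship ..........
After op 4 (insert('h')): buffer="hghjvhwxpowhiy" (len 14), cursors c1@1 c2@3 c3@6 c4@12, authorship 1.2..3.....4..

Answer: 1 3 6 12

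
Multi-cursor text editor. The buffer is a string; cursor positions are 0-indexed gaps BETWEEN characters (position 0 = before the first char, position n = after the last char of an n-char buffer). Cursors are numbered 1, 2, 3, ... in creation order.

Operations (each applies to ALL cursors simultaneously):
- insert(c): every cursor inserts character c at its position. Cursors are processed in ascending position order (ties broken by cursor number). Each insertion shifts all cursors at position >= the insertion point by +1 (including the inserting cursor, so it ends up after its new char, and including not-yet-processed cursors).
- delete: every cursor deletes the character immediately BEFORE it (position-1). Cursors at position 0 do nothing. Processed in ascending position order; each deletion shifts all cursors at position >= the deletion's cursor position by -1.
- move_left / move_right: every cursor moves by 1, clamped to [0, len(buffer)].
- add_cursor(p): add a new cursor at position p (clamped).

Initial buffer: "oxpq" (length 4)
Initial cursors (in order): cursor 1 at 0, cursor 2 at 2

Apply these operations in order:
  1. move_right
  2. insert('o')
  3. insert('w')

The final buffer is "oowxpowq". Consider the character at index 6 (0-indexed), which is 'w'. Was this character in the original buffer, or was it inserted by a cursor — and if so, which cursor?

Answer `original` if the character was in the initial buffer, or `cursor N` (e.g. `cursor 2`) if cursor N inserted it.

Answer: cursor 2

Derivation:
After op 1 (move_right): buffer="oxpq" (len 4), cursors c1@1 c2@3, authorship ....
After op 2 (insert('o')): buffer="ooxpoq" (len 6), cursors c1@2 c2@5, authorship .1..2.
After op 3 (insert('w')): buffer="oowxpowq" (len 8), cursors c1@3 c2@7, authorship .11..22.
Authorship (.=original, N=cursor N): . 1 1 . . 2 2 .
Index 6: author = 2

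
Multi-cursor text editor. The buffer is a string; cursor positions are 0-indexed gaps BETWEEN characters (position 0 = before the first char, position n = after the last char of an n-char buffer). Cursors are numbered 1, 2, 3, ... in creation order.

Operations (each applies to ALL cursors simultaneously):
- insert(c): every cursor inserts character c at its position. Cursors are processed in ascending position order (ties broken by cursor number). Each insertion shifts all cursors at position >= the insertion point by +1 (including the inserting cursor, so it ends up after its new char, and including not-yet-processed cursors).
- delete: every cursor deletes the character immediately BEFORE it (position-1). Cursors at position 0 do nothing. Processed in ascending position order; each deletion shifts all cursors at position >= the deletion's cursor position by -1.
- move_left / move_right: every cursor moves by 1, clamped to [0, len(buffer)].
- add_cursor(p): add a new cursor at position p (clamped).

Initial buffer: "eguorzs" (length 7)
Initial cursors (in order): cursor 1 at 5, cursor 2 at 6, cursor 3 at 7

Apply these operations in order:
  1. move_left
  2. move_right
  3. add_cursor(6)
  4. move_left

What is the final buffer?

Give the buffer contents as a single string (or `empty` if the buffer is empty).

After op 1 (move_left): buffer="eguorzs" (len 7), cursors c1@4 c2@5 c3@6, authorship .......
After op 2 (move_right): buffer="eguorzs" (len 7), cursors c1@5 c2@6 c3@7, authorship .......
After op 3 (add_cursor(6)): buffer="eguorzs" (len 7), cursors c1@5 c2@6 c4@6 c3@7, authorship .......
After op 4 (move_left): buffer="eguorzs" (len 7), cursors c1@4 c2@5 c4@5 c3@6, authorship .......

Answer: eguorzs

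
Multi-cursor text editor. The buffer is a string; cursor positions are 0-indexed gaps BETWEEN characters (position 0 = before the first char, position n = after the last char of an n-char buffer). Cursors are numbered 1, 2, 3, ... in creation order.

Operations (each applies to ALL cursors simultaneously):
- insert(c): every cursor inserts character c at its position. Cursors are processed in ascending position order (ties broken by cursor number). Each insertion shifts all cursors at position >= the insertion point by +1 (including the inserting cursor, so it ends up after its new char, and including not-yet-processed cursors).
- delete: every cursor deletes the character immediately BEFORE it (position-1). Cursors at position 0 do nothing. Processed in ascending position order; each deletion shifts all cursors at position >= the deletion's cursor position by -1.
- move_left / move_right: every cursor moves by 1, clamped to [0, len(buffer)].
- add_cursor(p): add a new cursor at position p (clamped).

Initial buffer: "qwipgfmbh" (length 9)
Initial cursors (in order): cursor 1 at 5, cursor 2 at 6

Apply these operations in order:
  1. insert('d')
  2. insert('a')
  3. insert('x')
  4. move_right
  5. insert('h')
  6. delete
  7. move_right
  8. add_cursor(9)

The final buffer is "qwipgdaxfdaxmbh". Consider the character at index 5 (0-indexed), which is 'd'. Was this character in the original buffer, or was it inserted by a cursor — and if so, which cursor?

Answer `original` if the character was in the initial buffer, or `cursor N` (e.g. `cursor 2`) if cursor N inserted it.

After op 1 (insert('d')): buffer="qwipgdfdmbh" (len 11), cursors c1@6 c2@8, authorship .....1.2...
After op 2 (insert('a')): buffer="qwipgdafdambh" (len 13), cursors c1@7 c2@10, authorship .....11.22...
After op 3 (insert('x')): buffer="qwipgdaxfdaxmbh" (len 15), cursors c1@8 c2@12, authorship .....111.222...
After op 4 (move_right): buffer="qwipgdaxfdaxmbh" (len 15), cursors c1@9 c2@13, authorship .....111.222...
After op 5 (insert('h')): buffer="qwipgdaxfhdaxmhbh" (len 17), cursors c1@10 c2@15, authorship .....111.1222.2..
After op 6 (delete): buffer="qwipgdaxfdaxmbh" (len 15), cursors c1@9 c2@13, authorship .....111.222...
After op 7 (move_right): buffer="qwipgdaxfdaxmbh" (len 15), cursors c1@10 c2@14, authorship .....111.222...
After op 8 (add_cursor(9)): buffer="qwipgdaxfdaxmbh" (len 15), cursors c3@9 c1@10 c2@14, authorship .....111.222...
Authorship (.=original, N=cursor N): . . . . . 1 1 1 . 2 2 2 . . .
Index 5: author = 1

Answer: cursor 1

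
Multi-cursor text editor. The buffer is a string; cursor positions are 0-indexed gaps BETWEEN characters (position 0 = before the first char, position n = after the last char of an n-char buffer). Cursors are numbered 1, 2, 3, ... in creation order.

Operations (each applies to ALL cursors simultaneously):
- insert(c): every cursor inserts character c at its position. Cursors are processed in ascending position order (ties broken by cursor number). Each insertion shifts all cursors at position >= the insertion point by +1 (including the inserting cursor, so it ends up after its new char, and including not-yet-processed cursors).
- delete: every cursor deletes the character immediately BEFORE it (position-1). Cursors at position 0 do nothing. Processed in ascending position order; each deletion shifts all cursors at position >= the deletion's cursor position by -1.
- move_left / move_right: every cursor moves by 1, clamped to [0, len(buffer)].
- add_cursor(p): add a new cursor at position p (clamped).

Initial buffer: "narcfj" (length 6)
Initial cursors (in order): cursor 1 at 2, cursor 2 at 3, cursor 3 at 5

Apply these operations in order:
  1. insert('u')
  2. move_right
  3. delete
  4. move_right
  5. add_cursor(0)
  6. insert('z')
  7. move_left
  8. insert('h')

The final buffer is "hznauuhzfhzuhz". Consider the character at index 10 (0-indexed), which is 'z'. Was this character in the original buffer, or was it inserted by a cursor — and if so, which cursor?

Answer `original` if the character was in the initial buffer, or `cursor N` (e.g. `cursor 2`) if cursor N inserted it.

Answer: cursor 2

Derivation:
After op 1 (insert('u')): buffer="naurucfuj" (len 9), cursors c1@3 c2@5 c3@8, authorship ..1.2..3.
After op 2 (move_right): buffer="naurucfuj" (len 9), cursors c1@4 c2@6 c3@9, authorship ..1.2..3.
After op 3 (delete): buffer="nauufu" (len 6), cursors c1@3 c2@4 c3@6, authorship ..12.3
After op 4 (move_right): buffer="nauufu" (len 6), cursors c1@4 c2@5 c3@6, authorship ..12.3
After op 5 (add_cursor(0)): buffer="nauufu" (len 6), cursors c4@0 c1@4 c2@5 c3@6, authorship ..12.3
After op 6 (insert('z')): buffer="znauuzfzuz" (len 10), cursors c4@1 c1@6 c2@8 c3@10, authorship 4..121.233
After op 7 (move_left): buffer="znauuzfzuz" (len 10), cursors c4@0 c1@5 c2@7 c3@9, authorship 4..121.233
After op 8 (insert('h')): buffer="hznauuhzfhzuhz" (len 14), cursors c4@1 c1@7 c2@10 c3@13, authorship 44..1211.22333
Authorship (.=original, N=cursor N): 4 4 . . 1 2 1 1 . 2 2 3 3 3
Index 10: author = 2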